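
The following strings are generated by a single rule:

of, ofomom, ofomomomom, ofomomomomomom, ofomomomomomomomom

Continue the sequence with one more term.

ofomomomomomomomomomom

Every step adds omom to the end: s(k+1) = s(k)·omom.
So the next term is ofomomomomomomomom·omom.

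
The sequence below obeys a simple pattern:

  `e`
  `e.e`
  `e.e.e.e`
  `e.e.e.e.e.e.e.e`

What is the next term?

e.e.e.e.e.e.e.e.e.e.e.e.e.e.e.e

s(k+1) = s(k)·.·s(k) — each term doubles the last with '.' between the halves.
So the next term is two copies of e.e.e.e.e.e.e.e with '.' between the halves.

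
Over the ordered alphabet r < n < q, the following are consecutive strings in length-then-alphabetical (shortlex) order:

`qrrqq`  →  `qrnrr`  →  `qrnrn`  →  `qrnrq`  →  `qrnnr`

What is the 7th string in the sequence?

qrnnq

Advancing 2 positions from qrnnr through qrnnr → qrnnn reaches term 7.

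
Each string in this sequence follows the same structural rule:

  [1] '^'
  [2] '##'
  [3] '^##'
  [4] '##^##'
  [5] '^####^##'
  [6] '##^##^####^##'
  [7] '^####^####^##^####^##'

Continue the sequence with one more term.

This is a Fibonacci-style word recurrence s(k) = s(k−2)·s(k−1): e.g. ^·## = ^##.
Continuing: ##^##^####^## · ^####^####^##^####^## gives term 8.

##^##^####^##^####^####^##^####^##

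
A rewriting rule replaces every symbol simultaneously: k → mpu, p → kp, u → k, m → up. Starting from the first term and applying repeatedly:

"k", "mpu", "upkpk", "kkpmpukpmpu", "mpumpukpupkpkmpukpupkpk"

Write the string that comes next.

Replace each of the 23 characters of mpumpukpupkpkmpukpupkpk in place — up kp k up kp k mpu kp k kp mpu kp mpu up kp k mpu kp k kp mpu kp mpu — and concatenate.

upkpkupkpkmpukpkkpmpukpmpuupkpkmpukpkkpmpukpmpu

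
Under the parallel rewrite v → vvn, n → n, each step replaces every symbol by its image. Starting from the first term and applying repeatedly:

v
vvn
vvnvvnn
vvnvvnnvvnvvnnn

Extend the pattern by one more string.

vvnvvnnvvnvvnnnvvnvvnnvvnvvnnnn

φ(vvnvvnnvvnvvnnn) expands symbol-by-symbol to vvn vvn n vvn vvn n n vvn vvn n vvn vvn n n n; joining the 15 pieces gives the next term.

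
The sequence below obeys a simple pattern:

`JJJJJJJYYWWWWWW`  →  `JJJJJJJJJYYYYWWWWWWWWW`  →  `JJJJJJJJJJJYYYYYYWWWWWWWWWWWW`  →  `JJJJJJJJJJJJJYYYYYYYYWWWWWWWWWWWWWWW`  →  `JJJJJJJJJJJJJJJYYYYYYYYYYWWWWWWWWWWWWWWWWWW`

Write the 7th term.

JJJJJJJJJJJJJJJJJJJYYYYYYYYYYYYYYWWWWWWWWWWWWWWWWWWWWWWWW

Reading off run lengths: J runs 7, 9, 11, 13, 15; Y runs 2, 4, 6, 8, 10; W runs 6, 9, 12, 15, 18 — each is linear in n, where the shown terms are n = 2, 3, 4, 5, 6.
Setting n = 8 gives 19, 14, 24 characters in each block.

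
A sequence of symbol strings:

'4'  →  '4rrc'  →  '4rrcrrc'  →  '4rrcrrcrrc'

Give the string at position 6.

The strings grow by a fixed suffix rrc each time.
From 4rrcrrcrrc, 2 further steps: 4rrcrrcrrc → 4rrcrrcrrcrrc → (answer).

4rrcrrcrrcrrcrrc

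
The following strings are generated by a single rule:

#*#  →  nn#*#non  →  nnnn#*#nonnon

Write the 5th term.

nnnnnnnn#*#nonnonnonnon

Every step adds nn to the front and non to the end of the previous string.
From nnnn#*#nonnon, 2 further steps: nnnn#*#nonnon → nnnnnn#*#nonnonnon → (answer).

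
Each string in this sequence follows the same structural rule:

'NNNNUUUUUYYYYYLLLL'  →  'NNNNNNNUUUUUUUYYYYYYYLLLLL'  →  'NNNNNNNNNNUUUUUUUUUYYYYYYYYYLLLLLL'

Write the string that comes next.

NNNNNNNNNNNNNUUUUUUUUUUUYYYYYYYYYYYLLLLLLL

Reading off run lengths: N runs 4, 7, 10; U runs 5, 7, 9; Y runs 5, 7, 9; L runs 4, 5, 6 — each is linear in n (n = 1, 2, …).
Setting n = 4 gives 13, 11, 11, 7 characters in each block.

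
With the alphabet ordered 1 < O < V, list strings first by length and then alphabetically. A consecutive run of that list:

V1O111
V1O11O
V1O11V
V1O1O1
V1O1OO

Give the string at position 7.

V1O1V1

Stepping forward 2 times from V1O1OO: V1O1OO → V1O1OV, then the target.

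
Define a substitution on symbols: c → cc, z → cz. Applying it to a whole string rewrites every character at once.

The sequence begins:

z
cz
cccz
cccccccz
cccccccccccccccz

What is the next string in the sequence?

cccccccccccccccccccccccccccccccz

Replace each of the 16 characters of cccccccccccccccz in place — cc cc cc cc cc cc cc cc cc cc cc cc cc cc cc cz — and concatenate.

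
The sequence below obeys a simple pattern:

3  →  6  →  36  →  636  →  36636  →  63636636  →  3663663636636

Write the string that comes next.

From term 3 onward, concatenate the second-to-last term with the last: 3·6 = 36, 6·36 = 636, …
So term 8 is 63636636·3663663636636.

636366363663663636636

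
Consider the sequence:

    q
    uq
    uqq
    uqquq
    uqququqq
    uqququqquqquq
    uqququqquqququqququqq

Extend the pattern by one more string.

From term 3 onward, concatenate the last term with the second-to-last: uq·q = uqq, uqq·uq = uqquq, …
Continuing: uqququqquqququqququqq · uqququqquqquq gives term 8.

uqququqquqququqququqquqququqquqquq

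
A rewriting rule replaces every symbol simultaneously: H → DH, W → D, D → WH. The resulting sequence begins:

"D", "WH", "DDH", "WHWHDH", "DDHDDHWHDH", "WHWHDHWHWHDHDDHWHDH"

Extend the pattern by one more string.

Rewriting the 19 symbols of WHWHDHWHWHDHDDHWHDH one by one yields D DH D DH WH DH D DH D DH WH DH WH WH DH D DH WH DH; concatenated:

DDHDDHWHDHDDHDDHWHDHWHWHDHDDHWHDH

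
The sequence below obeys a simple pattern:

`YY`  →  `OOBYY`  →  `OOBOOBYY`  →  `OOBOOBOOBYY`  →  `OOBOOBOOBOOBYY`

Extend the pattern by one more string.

Every step adds OOB at the front: s(k+1) = OOB·s(k).
So the next term is OOB·OOBOOBOOBOOBYY.

OOBOOBOOBOOBOOBYY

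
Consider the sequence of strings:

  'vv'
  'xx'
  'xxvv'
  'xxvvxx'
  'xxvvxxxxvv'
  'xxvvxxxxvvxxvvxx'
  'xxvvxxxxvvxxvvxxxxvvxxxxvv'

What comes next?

xxvvxxxxvvxxvvxxxxvvxxxxvvxxvvxxxxvvxxvvxx

This is a Fibonacci-style word recurrence s(k) = s(k−1)·s(k−2): e.g. xx·vv = xxvv.
Continuing: xxvvxxxxvvxxvvxxxxvvxxxxvv · xxvvxxxxvvxxvvxx gives term 8.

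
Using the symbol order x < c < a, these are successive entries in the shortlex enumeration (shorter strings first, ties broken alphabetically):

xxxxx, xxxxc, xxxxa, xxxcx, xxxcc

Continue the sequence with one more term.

xxxca

The successor of xxxcc increments the rightmost position that isn't already a and resets every position after it to x.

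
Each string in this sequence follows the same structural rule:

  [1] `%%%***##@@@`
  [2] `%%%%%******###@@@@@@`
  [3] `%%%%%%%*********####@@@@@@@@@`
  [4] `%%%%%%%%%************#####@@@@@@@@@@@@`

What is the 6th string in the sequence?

Each string has the form %^{2n+1} *^{3n} #^{n+1} @^{3n} (n = 1, 2, …).
At n = 6 the blocks have lengths 13, 18, 7, 18.

%%%%%%%%%%%%%******************#######@@@@@@@@@@@@@@@@@@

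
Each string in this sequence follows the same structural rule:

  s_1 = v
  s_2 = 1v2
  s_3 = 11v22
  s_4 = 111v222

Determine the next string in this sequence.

s(k+1) = 1·s(k)·2, so each term gains 1 as a prefix and 2 as a suffix.
So the next term is 1·111v222·2.

1111v2222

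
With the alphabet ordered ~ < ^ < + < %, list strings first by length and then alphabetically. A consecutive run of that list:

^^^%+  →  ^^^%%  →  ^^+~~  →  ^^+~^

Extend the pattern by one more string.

Treat ^^+~^ as a base-4 numeral over the given alphabet and add one, carrying through any trailing %'s.

^^+~+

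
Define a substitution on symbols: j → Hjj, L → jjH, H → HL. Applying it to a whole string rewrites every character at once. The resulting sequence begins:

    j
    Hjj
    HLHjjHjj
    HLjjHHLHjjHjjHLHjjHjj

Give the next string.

Rewriting the 21 symbols of HLjjHHLHjjHjjHLHjjHjj one by one yields HL jjH Hjj Hjj HL HL jjH HL Hjj Hjj HL Hjj Hjj HL jjH HL Hjj Hjj HL Hjj Hjj; concatenated:

HLjjHHjjHjjHLHLjjHHLHjjHjjHLHjjHjjHLjjHHLHjjHjjHLHjjHjj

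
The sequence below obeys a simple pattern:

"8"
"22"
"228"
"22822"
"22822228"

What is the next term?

2282222822822

Each term (from the third on) is the previous term followed by the one before it: term 3 = 22·8 = 228.
So term 6 is 22822228·22822.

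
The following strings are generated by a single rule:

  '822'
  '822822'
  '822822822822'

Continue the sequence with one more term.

822822822822822822822822

Every step duplicates the string.
One more doubling of 822822822822 gives the answer.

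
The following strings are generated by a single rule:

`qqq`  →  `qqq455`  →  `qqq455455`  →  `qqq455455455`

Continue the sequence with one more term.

qqq455455455455

The strings grow by a fixed suffix 455 each time.
One more step from qqq455455455 gives the answer.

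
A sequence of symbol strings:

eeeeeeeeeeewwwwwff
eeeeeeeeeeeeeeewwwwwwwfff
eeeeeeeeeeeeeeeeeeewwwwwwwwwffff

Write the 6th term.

eeeeeeeeeeeeeeeeeeeeeeeeeeeeeeewwwwwwwwwwwwwwwfffffff

The n-th term is 4n+3 e's then 2n+1 w's then n f's, where the shown terms are n = 2, 3, 4.
At n = 7 the blocks have lengths 31, 15, 7.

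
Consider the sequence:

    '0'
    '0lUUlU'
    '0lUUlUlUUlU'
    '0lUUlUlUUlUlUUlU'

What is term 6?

0lUUlUlUUlUlUUlUlUUlUlUUlU

Every step adds lUUlU to the end: s(k+1) = s(k)·lUUlU.
From 0lUUlUlUUlUlUUlU, 2 further steps: 0lUUlUlUUlUlUUlU → 0lUUlUlUUlUlUUlUlUUlU → (answer).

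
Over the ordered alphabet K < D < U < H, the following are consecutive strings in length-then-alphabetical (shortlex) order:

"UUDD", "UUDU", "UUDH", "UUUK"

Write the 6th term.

Advancing 2 positions from UUUK through UUUK → UUUD reaches term 6.

UUUU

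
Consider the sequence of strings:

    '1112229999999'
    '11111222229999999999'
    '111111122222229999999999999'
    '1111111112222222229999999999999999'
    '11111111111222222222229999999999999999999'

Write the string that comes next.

111111111111122222222222229999999999999999999999

Each string has the form 1^{2n-1} 2^{2n-1} 9^{3n+1}, where the shown terms are n = 2, 3, 4, 5, 6.
At n = 7 the blocks have lengths 13, 13, 22.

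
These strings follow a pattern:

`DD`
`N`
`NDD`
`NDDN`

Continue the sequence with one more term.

NDDNNDD

Each term (from the third on) is the previous term followed by the one before it: term 3 = N·DD = NDD.
The next term joins NDDN and NDD.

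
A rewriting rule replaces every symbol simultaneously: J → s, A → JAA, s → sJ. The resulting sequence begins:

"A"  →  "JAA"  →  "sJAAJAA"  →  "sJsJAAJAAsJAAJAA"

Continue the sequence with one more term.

Replace each of the 16 characters of sJsJAAJAAsJAAJAA in place — sJ s sJ s JAA JAA s JAA JAA sJ s JAA JAA s JAA JAA — and concatenate.

sJssJsJAAJAAsJAAJAAsJsJAAJAAsJAAJAA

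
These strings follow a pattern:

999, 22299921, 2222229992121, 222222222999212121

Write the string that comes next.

Each term wraps the previous one in 222 on the left and 21 on the right.
Applying this once more to 222222222999212121:

22222222222299921212121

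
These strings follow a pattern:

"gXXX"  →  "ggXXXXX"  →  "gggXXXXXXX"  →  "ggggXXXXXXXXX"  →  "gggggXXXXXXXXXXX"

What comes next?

ggggggXXXXXXXXXXXXX

The n-th term is n-1 g's then 2n-1 X's, where the shown terms are n = 2, 3, 4, 5, 6.
For the next term, n = 7, so the run lengths are 6, 13.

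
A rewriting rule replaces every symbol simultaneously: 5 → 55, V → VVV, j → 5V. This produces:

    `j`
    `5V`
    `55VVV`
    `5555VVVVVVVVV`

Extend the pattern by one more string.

φ(5555VVVVVVVVV) expands symbol-by-symbol to 55 55 55 55 VVV VVV VVV VVV VVV VVV VVV VVV VVV; joining the 13 pieces gives the next term.

55555555VVVVVVVVVVVVVVVVVVVVVVVVVVV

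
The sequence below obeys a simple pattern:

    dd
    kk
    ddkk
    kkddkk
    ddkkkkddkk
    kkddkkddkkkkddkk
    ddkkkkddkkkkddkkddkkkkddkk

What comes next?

kkddkkddkkkkddkkddkkkkddkkkkddkkddkkkkddkk

Each term (from the third on) is the two preceding terms concatenated in order: term 3 = dd·kk = ddkk.
Continuing: kkddkkddkkkkddkk · ddkkkkddkkkkddkkddkkkkddkk gives term 8.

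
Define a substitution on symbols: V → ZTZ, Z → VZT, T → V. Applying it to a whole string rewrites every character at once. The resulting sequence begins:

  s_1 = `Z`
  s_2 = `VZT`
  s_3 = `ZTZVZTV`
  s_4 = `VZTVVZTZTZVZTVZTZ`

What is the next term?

ZTZVZTVZTZZTZVZTVVZTVVZTZTZVZTVZTZVZTVVZT

Applying the rule to each of the 17 symbols of VZTVVZTZTZVZTVZTZ gives the pieces ZTZ VZT V ZTZ ZTZ VZT V VZT V VZT ZTZ VZT V ZTZ VZT V VZT, which concatenate to the answer.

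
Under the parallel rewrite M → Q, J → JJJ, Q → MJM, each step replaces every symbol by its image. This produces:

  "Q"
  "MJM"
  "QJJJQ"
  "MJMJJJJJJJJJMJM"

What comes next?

QJJJQJJJJJJJJJJJJJJJJJJJJJJJJJJJQJJJQ

Applying the rule to each of the 15 symbols of MJMJJJJJJJJJMJM gives the pieces Q JJJ Q JJJ JJJ JJJ JJJ JJJ JJJ JJJ JJJ JJJ Q JJJ Q, which concatenate to the answer.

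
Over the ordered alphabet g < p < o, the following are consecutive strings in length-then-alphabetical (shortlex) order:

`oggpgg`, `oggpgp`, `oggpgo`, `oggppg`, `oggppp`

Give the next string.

oggppo

The successor of oggppp increments the rightmost position that isn't already o and resets every position after it to g.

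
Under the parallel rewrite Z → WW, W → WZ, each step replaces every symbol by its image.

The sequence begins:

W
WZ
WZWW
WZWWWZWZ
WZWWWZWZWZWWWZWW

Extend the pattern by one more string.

WZWWWZWZWZWWWZWWWZWWWZWZWZWWWZWZ

φ(WZWWWZWZWZWWWZWW) expands symbol-by-symbol to WZ WW WZ WZ WZ WW WZ WW WZ WW WZ WZ WZ WW WZ WZ; joining the 16 pieces gives the next term.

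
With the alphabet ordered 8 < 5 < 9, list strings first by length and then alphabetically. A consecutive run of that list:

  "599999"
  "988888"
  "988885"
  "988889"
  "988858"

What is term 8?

988898

Continuing the enumeration 3 steps past 988858: 988858 → 988855 → 988859 → (answer).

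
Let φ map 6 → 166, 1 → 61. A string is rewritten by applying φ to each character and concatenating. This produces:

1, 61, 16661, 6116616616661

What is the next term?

Replace each of the 13 characters of 6116616616661 in place — 166 61 61 166 166 61 166 166 61 166 166 166 61 — and concatenate.

1666161166166611661666116616616661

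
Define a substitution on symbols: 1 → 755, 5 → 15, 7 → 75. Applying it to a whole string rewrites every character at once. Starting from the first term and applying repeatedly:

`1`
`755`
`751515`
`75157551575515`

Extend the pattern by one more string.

7515755157515157551575151575515

Applying the rule to each of the 14 symbols of 75157551575515 gives the pieces 75 15 755 15 75 15 15 755 15 75 15 15 755 15, which concatenate to the answer.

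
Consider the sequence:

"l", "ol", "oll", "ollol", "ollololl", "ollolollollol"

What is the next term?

ollolollollolollololl

From term 3 onward, concatenate the last term with the second-to-last: ol·l = oll, oll·ol = ollol, …
Continuing: ollolollollol · ollololl gives term 7.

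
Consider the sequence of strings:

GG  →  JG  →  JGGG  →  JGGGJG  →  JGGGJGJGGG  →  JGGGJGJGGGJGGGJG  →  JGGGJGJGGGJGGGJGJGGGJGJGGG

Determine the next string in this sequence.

JGGGJGJGGGJGGGJGJGGGJGJGGGJGGGJGJGGGJGGGJG

Each term (from the third on) is the previous term followed by the one before it: term 3 = JG·GG = JGGG.
The next term joins JGGGJGJGGGJGGGJGJGGGJGJGGG and JGGGJGJGGGJGGGJG.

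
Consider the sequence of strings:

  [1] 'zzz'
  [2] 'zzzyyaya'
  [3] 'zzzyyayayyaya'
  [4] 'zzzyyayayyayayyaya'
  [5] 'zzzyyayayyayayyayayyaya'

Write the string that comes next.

zzzyyayayyayayyayayyayayyaya

The strings grow by a fixed suffix yyaya each time.
So the next term is zzzyyayayyayayyayayyaya·yyaya.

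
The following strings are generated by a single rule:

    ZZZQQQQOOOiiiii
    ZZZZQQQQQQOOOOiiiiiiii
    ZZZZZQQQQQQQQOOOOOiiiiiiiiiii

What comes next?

ZZZZZZQQQQQQQQQQOOOOOOiiiiiiiiiiiiii

Each string has the form Z^{n+1} Q^{2n} O^{n+1} i^{3n-1}, where the shown terms are n = 2, 3, 4.
At n = 5 the blocks have lengths 6, 10, 6, 14.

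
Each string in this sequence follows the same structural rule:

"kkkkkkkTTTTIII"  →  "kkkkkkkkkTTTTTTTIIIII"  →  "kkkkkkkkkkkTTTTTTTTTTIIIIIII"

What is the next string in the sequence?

Term n consists of 2n+3 k's, followed by 3n-2 T's, followed by 2n-1 I's, where the shown terms are n = 2, 3, 4.
At n = 5 the blocks have lengths 13, 13, 9.

kkkkkkkkkkkkkTTTTTTTTTTTTTIIIIIIIII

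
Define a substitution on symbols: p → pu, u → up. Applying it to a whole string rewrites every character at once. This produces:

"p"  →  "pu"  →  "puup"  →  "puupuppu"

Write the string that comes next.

puupuppuuppupuup

Rewriting each symbol of puupuppu: p→pu, u→up, u→up, p→pu, u→up, p→pu, p→pu, u→up, which concatenates to pu up up pu up pu pu up.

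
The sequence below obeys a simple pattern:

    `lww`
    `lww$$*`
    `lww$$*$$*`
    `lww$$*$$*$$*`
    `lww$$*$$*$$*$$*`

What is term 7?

Every step adds $$* to the end: s(k+1) = s(k)·$$*.
From lww$$*$$*$$*$$*, 2 further steps: lww$$*$$*$$*$$* → lww$$*$$*$$*$$*$$* → (answer).

lww$$*$$*$$*$$*$$*$$*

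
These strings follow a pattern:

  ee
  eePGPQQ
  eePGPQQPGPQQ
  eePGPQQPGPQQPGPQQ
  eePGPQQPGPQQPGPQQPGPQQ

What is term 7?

eePGPQQPGPQQPGPQQPGPQQPGPQQPGPQQ

The strings grow by a fixed suffix PGPQQ each time.
From eePGPQQPGPQQPGPQQPGPQQ, 2 further steps: eePGPQQPGPQQPGPQQPGPQQ → eePGPQQPGPQQPGPQQPGPQQPGPQQ → (answer).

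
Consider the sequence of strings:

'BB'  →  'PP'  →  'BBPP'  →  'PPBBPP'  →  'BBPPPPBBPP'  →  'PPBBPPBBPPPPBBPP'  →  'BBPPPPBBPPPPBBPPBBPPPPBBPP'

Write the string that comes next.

This is a Fibonacci-style word recurrence s(k) = s(k−2)·s(k−1): e.g. BB·PP = BBPP.
The next term joins PPBBPPBBPPPPBBPP and BBPPPPBBPPPPBBPPBBPPPPBBPP.

PPBBPPBBPPPPBBPPBBPPPPBBPPPPBBPPBBPPPPBBPP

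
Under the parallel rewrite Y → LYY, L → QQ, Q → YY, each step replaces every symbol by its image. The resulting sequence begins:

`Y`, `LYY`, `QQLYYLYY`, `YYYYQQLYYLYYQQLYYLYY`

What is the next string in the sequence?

Replace each of the 20 characters of YYYYQQLYYLYYQQLYYLYY in place — LYY LYY LYY LYY YY YY QQ LYY LYY QQ LYY LYY YY YY QQ LYY LYY QQ LYY LYY — and concatenate.

LYYLYYLYYLYYYYYYQQLYYLYYQQLYYLYYYYYYQQLYYLYYQQLYYLYY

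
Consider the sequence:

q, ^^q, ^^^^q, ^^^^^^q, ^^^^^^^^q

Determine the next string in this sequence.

The strings grow by a fixed prefix ^^ each time.
Applying this once more to ^^^^^^^^q:

^^^^^^^^^^q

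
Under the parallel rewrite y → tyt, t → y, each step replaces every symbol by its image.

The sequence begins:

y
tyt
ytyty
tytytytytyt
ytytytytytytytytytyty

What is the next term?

tytytytytytytytytytytytytytytytytytytytytyt

Applying the rule to each of the 21 symbols of ytytytytytytytytytyty gives the pieces tyt y tyt y tyt y tyt y tyt y tyt y tyt y tyt y tyt y tyt y tyt, which concatenate to the answer.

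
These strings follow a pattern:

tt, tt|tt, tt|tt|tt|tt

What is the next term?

s(k+1) = s(k)·|·s(k) — each term doubles the last with '|' between the halves.
Doubling tt|tt|tt|tt with '|' between the halves:

tt|tt|tt|tt|tt|tt|tt|tt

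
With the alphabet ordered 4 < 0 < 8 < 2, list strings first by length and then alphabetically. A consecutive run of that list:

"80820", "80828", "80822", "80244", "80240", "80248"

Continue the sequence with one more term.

The successor of 80248 increments the rightmost position that isn't already 2 and resets every position after it to 4.

80242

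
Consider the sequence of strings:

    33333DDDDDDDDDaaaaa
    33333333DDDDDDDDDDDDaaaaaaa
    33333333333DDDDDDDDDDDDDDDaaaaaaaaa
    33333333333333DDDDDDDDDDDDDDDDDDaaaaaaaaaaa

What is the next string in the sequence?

Term n consists of 3n-1 3's, followed by 3n+3 D's, followed by 2n+1 a's, where the shown terms are n = 2, 3, 4, 5.
For the next term, n = 6, so the run lengths are 17, 21, 13.

33333333333333333DDDDDDDDDDDDDDDDDDDDDaaaaaaaaaaaaa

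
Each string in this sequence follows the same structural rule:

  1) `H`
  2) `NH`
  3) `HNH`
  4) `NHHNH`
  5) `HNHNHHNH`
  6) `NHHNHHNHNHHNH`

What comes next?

Each term (from the third on) is the two preceding terms concatenated in order: term 3 = H·NH = HNH.
So term 7 is HNHNHHNH·NHHNHHNHNHHNH.

HNHNHHNHNHHNHHNHNHHNH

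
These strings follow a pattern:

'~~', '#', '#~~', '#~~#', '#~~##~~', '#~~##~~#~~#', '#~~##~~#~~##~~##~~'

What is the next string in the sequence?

Each term (from the third on) is the previous term followed by the one before it: term 3 = #·~~ = #~~.
The next term joins #~~##~~#~~##~~##~~ and #~~##~~#~~#.

#~~##~~#~~##~~##~~#~~##~~#~~#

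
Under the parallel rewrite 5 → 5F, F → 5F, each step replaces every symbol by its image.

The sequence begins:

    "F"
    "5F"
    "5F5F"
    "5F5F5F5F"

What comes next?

Rewriting each symbol of 5F5F5F5F: 5→5F, F→5F, 5→5F, F→5F, 5→5F, F→5F, 5→5F, F→5F, which concatenates to 5F 5F 5F 5F 5F 5F 5F 5F.

5F5F5F5F5F5F5F5F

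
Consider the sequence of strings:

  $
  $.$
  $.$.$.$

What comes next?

$.$.$.$.$.$.$.$

s(k+1) = s(k)·.·s(k) — each term doubles the last with '.' between the halves.
So the next term is two copies of $.$.$.$ with '.' between the halves.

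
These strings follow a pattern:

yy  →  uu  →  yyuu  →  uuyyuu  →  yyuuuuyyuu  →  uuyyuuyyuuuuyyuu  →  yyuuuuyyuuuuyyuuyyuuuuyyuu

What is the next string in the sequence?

This is a Fibonacci-style word recurrence s(k) = s(k−2)·s(k−1): e.g. yy·uu = yyuu.
Continuing: uuyyuuyyuuuuyyuu · yyuuuuyyuuuuyyuuyyuuuuyyuu gives term 8.

uuyyuuyyuuuuyyuuyyuuuuyyuuuuyyuuyyuuuuyyuu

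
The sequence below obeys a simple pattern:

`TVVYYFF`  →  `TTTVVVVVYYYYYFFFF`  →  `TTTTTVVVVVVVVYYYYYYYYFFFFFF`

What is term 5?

TTTTTTTTTVVVVVVVVVVVVVVYYYYYYYYYYYYYYFFFFFFFFFF

Each string has the form T^{2n-1} V^{3n-1} Y^{3n-1} F^{2n} (n = 1, 2, …).
Setting n = 5 gives 9, 14, 14, 10 characters in each block.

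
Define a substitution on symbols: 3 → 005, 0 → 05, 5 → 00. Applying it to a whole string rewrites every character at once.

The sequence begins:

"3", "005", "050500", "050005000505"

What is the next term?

050005050500050505000500

Apply φ to 050005000505 symbol by symbol: 0→05, 5→00, 0→05, 0→05, 0→05, 5→00, 0→05, 0→05, 0→05, 5→00, 0→05, 5→00; joined: 05 00 05 05 05 00 05 05 05 00 05 00.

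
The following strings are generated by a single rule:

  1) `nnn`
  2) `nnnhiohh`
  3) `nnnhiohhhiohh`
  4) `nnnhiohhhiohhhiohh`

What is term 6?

Each term is the previous one with hiohh appended.
From nnnhiohhhiohhhiohh, 2 further steps: nnnhiohhhiohhhiohh → nnnhiohhhiohhhiohhhiohh → (answer).

nnnhiohhhiohhhiohhhiohhhiohh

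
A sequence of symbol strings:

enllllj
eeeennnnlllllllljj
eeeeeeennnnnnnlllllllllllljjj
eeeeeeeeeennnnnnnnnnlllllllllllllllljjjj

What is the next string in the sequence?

Term n consists of 3n-2 e's, followed by 3n-2 n's, followed by 4n l's, followed by n j's (n = 1, 2, …).
For the next term, n = 5, so the run lengths are 13, 13, 20, 5.

eeeeeeeeeeeeennnnnnnnnnnnnlllllllllllllllllllljjjjj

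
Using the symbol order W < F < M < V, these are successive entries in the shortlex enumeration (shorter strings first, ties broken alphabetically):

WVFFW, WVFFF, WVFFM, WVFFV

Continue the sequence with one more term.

WVFMW

Find the rightmost character of WVFFV below V, bump it to the next letter, and reset everything to its right to W.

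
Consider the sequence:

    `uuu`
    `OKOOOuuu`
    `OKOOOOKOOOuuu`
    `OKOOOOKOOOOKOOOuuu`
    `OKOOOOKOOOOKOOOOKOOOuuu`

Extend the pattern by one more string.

Each term is the previous one with OKOOO prepended.
Applying this once more to OKOOOOKOOOOKOOOOKOOOuuu:

OKOOOOKOOOOKOOOOKOOOOKOOOuuu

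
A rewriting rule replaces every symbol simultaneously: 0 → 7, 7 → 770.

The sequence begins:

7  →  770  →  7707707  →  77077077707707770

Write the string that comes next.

Rewriting the 17 symbols of 77077077707707770 one by one yields 770 770 7 770 770 7 770 770 770 7 770 770 7 770 770 770 7; concatenated:

77077077707707770770770777077077707707707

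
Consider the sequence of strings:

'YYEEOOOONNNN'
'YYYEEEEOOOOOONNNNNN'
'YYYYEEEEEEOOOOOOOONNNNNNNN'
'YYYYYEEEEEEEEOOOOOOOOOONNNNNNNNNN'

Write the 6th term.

YYYYYYYEEEEEEEEEEEEOOOOOOOOOOOOOONNNNNNNNNNNNNN

The n-th term is n+1 Y's then 2n E's then 2n+2 O's then 2n+2 N's (n = 1, 2, …).
At n = 6 the blocks have lengths 7, 12, 14, 14.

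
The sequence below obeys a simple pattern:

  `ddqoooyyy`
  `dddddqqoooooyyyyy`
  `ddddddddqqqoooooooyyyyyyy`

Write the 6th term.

Reading off run lengths: d runs 2, 5, 8; q runs 1, 2, 3; o runs 3, 5, 7; y runs 3, 5, 7 — each is linear in n (n = 1, 2, …).
At n = 6 the blocks have lengths 17, 6, 13, 13.

dddddddddddddddddqqqqqqoooooooooooooyyyyyyyyyyyyy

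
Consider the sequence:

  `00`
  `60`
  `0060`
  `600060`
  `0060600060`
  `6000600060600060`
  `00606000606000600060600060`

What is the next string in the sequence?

This is a Fibonacci-style word recurrence s(k) = s(k−2)·s(k−1): e.g. 00·60 = 0060.
So term 8 is 6000600060600060·00606000606000600060600060.

600060006060006000606000606000600060600060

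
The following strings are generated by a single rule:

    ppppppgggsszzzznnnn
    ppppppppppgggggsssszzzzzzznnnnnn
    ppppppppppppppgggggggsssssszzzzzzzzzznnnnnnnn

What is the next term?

ppppppppppppppppppgggggggggsssssssszzzzzzzzzzzzznnnnnnnnnn

The n-th term is 4n+2 p's then 2n+1 g's then 2n s's then 3n+1 z's then 2n+2 n's (n = 1, 2, …).
Setting n = 4 gives 18, 9, 8, 13, 10 characters in each block.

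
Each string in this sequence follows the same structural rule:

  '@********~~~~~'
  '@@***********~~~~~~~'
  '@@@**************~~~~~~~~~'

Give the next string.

@@@@*****************~~~~~~~~~~~

Reading off run lengths: @ runs 1, 2, 3; * runs 8, 11, 14; ~ runs 5, 7, 9 — each is linear in n, where the shown terms are n = 3, 4, 5.
At n = 6 the blocks have lengths 4, 17, 11.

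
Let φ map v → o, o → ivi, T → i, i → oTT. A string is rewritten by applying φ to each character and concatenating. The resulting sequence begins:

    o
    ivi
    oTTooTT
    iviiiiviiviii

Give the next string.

Replace each of the 13 characters of iviiiiviiviii in place — oTT o oTT oTT oTT oTT o oTT oTT o oTT oTT oTT — and concatenate.

oTTooTToTToTToTTooTToTTooTToTToTT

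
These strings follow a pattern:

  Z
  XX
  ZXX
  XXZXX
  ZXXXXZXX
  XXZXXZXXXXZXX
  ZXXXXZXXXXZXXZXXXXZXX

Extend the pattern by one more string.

XXZXXZXXXXZXXZXXXXZXXXXZXXZXXXXZXX

Each term (from the third on) is the two preceding terms concatenated in order: term 3 = Z·XX = ZXX.
Continuing: XXZXXZXXXXZXX · ZXXXXZXXXXZXXZXXXXZXX gives term 8.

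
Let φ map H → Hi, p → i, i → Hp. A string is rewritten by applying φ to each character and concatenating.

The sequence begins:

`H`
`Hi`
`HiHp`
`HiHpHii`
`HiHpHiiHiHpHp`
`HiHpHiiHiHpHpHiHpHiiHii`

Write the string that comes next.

HiHpHiiHiHpHpHiHpHiiHiiHiHpHiiHiHpHpHiHpHp

Replace each of the 23 characters of HiHpHiiHiHpHpHiHpHiiHii in place — Hi Hp Hi i Hi Hp Hp Hi Hp Hi i Hi i Hi Hp Hi i Hi Hp Hp Hi Hp Hp — and concatenate.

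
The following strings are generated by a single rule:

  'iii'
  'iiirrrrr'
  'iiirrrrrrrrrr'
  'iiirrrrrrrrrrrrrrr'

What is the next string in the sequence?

Every step adds rrrrr to the end: s(k+1) = s(k)·rrrrr.
One more step from iiirrrrrrrrrrrrrrr gives the answer.

iiirrrrrrrrrrrrrrrrrrrr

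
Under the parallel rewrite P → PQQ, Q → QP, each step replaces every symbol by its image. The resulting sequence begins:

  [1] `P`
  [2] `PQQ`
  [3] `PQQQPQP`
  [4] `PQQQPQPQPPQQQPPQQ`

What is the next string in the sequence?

Rewriting the 17 symbols of PQQQPQPQPPQQQPPQQ one by one yields PQQ QP QP QP PQQ QP PQQ QP PQQ PQQ QP QP QP PQQ PQQ QP QP; concatenated:

PQQQPQPQPPQQQPPQQQPPQQPQQQPQPQPPQQPQQQPQP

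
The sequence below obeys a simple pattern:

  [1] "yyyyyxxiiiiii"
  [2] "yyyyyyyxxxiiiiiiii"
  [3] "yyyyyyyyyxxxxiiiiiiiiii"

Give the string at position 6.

Reading off run lengths: y runs 5, 7, 9; x runs 2, 3, 4; i runs 6, 8, 10 — each is linear in n, where the shown terms are n = 2, 3, 4.
Setting n = 7 gives 15, 7, 16 characters in each block.

yyyyyyyyyyyyyyyxxxxxxxiiiiiiiiiiiiiiii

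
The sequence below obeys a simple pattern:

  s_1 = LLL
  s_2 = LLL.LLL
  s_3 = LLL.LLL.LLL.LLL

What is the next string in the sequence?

Each string is two copies of the previous one joined by '.'.
Doubling LLL.LLL.LLL.LLL with '.' between the halves:

LLL.LLL.LLL.LLL.LLL.LLL.LLL.LLL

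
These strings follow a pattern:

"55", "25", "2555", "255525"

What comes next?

2555252555

This is a Fibonacci-style word recurrence s(k) = s(k−1)·s(k−2): e.g. 25·55 = 2555.
The next term joins 255525 and 2555.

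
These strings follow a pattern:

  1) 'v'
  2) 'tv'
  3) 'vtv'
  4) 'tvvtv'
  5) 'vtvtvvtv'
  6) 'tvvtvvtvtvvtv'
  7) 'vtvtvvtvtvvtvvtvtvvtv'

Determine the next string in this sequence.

Each term (from the third on) is the two preceding terms concatenated in order: term 3 = v·tv = vtv.
So term 8 is tvvtvvtvtvvtv·vtvtvvtvtvvtvvtvtvvtv.

tvvtvvtvtvvtvvtvtvvtvtvvtvvtvtvvtv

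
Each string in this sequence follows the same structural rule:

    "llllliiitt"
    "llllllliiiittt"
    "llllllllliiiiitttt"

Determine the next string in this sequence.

llllllllllliiiiiittttt

Each string has the form l^{2n+1} i^{n+1} t^{n}, where the shown terms are n = 2, 3, 4.
At n = 5 the blocks have lengths 11, 6, 5.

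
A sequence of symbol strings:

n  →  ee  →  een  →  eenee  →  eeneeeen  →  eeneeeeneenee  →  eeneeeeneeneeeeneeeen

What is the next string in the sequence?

eeneeeeneeneeeeneeeeneeneeeeneenee

This is a Fibonacci-style word recurrence s(k) = s(k−1)·s(k−2): e.g. ee·n = een.
So term 8 is eeneeeeneeneeeeneeeen·eeneeeeneenee.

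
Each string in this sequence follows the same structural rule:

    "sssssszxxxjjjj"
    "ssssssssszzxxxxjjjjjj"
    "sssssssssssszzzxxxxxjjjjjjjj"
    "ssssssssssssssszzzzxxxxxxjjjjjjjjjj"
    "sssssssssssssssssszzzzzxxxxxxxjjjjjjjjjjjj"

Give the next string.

Reading off run lengths: s runs 6, 9, 12, 15, 18; z runs 1, 2, 3, 4, 5; x runs 3, 4, 5, 6, 7; j runs 4, 6, 8, 10, 12 — each is linear in n, where the shown terms are n = 2, 3, 4, 5, 6.
For the next term, n = 7, so the run lengths are 21, 6, 8, 14.

ssssssssssssssssssssszzzzzzxxxxxxxxjjjjjjjjjjjjjj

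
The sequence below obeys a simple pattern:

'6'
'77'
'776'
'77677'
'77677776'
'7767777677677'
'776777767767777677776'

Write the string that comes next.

7767777677677776777767767777677677

Each term (from the third on) is the previous term followed by the one before it: term 3 = 77·6 = 776.
Continuing: 776777767767777677776 · 7767777677677 gives term 8.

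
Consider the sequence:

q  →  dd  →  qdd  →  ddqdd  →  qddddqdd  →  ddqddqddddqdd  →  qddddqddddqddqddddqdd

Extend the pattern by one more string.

ddqddqddddqddqddddqddddqddqddddqdd

This is a Fibonacci-style word recurrence s(k) = s(k−2)·s(k−1): e.g. q·dd = qdd.
Continuing: ddqddqddddqdd · qddddqddddqddqddddqdd gives term 8.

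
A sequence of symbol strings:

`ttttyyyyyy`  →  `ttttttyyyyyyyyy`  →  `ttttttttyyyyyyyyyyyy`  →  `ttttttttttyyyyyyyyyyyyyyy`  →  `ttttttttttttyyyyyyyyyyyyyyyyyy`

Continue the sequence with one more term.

ttttttttttttttyyyyyyyyyyyyyyyyyyyyy

Each string has the form t^{2n} y^{3n}, where the shown terms are n = 2, 3, 4, 5, 6.
For the next term, n = 7, so the run lengths are 14, 21.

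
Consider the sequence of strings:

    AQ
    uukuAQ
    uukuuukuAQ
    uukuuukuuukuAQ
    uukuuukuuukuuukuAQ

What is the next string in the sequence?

Every step adds uuku at the front: s(k+1) = uuku·s(k).
One more step from uukuuukuuukuuukuAQ gives the answer.

uukuuukuuukuuukuuukuAQ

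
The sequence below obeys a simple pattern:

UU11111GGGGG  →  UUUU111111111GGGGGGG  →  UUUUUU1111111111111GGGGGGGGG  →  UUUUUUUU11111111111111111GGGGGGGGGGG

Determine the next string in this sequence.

UUUUUUUUUU111111111111111111111GGGGGGGGGGGGG

Term n consists of 2n U's, followed by 4n+1 1's, followed by 2n+3 G's (n = 1, 2, …).
At n = 5 the blocks have lengths 10, 21, 13.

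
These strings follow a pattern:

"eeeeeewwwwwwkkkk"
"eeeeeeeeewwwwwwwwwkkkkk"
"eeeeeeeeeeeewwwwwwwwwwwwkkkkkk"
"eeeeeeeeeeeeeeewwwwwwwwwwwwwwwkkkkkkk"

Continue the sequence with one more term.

eeeeeeeeeeeeeeeeeewwwwwwwwwwwwwwwwwwkkkkkkkk

Term n consists of 3n e's, followed by 3n w's, followed by n+2 k's, where the shown terms are n = 2, 3, 4, 5.
For the next term, n = 6, so the run lengths are 18, 18, 8.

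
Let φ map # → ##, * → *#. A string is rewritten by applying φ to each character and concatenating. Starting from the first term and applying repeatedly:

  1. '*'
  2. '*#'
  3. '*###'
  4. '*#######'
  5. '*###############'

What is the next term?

Applying the rule to each of the 16 symbols of *############### gives the pieces *# ## ## ## ## ## ## ## ## ## ## ## ## ## ## ##, which concatenate to the answer.

*###############################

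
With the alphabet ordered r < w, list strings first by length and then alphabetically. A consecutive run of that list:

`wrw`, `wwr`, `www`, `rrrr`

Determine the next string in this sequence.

The successor of rrrr increments the rightmost position that isn't already w and resets every position after it to r.

rrrw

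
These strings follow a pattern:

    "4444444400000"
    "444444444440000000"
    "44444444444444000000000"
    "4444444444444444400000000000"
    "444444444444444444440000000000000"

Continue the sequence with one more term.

Reading off run lengths: 4 runs 8, 11, 14, 17, 20; 0 runs 5, 7, 9, 11, 13 — each is linear in n, where the shown terms are n = 2, 3, 4, 5, 6.
Setting n = 7 gives 23, 15 characters in each block.

44444444444444444444444000000000000000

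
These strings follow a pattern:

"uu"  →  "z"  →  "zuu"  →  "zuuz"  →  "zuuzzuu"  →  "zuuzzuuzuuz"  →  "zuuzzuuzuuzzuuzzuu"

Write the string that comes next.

Each term (from the third on) is the previous term followed by the one before it: term 3 = z·uu = zuu.
So term 8 is zuuzzuuzuuzzuuzzuu·zuuzzuuzuuz.

zuuzzuuzuuzzuuzzuuzuuzzuuzuuz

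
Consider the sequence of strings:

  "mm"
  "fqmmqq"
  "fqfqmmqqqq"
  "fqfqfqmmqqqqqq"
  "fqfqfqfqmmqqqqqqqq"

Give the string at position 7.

fqfqfqfqfqfqmmqqqqqqqqqqqq

s(k+1) = fq·s(k)·qq, so each term gains fq as a prefix and qq as a suffix.
From fqfqfqfqmmqqqqqqqq, 2 further steps: fqfqfqfqmmqqqqqqqq → fqfqfqfqfqmmqqqqqqqqqq → (answer).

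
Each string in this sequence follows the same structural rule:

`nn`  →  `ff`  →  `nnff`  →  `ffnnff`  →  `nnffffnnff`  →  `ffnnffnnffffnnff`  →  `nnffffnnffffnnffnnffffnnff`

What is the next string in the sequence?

Each term (from the third on) is the two preceding terms concatenated in order: term 3 = nn·ff = nnff.
So term 8 is ffnnffnnffffnnff·nnffffnnffffnnffnnffffnnff.

ffnnffnnffffnnffnnffffnnffffnnffnnffffnnff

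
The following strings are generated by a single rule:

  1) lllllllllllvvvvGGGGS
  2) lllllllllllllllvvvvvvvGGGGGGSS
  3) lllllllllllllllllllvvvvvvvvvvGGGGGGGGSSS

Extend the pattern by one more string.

lllllllllllllllllllllllvvvvvvvvvvvvvGGGGGGGGGGSSSS

Term n consists of 4n+3 l's, followed by 3n-2 v's, followed by 2n G's, followed by n-1 S's, where the shown terms are n = 2, 3, 4.
For the next term, n = 5, so the run lengths are 23, 13, 10, 4.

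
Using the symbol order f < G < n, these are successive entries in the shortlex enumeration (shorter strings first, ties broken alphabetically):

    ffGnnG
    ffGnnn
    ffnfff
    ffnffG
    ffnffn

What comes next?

Find the rightmost character of ffnffn below n, bump it to the next letter, and reset everything to its right to f.

ffnfGf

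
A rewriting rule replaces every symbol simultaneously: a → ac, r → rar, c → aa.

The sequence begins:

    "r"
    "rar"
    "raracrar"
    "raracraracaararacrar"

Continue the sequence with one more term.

Replace each of the 20 characters of raracraracaararacrar in place — rar ac rar ac aa rar ac rar ac aa ac ac rar ac rar ac aa rar ac rar — and concatenate.

raracraracaararacraracaaacacraracraracaararacrar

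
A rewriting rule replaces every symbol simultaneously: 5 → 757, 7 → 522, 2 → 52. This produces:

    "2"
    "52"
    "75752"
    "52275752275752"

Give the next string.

Replace each of the 14 characters of 52275752275752 in place — 757 52 52 522 757 522 757 52 52 522 757 522 757 52 — and concatenate.

7575252522757522757525252275752275752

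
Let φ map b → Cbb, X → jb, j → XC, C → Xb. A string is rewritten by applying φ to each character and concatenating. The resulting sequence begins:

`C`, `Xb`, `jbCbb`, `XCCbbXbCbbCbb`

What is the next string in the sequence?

Applying the rule to each of the 13 symbols of XCCbbXbCbbCbb gives the pieces jb Xb Xb Cbb Cbb jb Cbb Xb Cbb Cbb Xb Cbb Cbb, which concatenate to the answer.

jbXbXbCbbCbbjbCbbXbCbbCbbXbCbbCbb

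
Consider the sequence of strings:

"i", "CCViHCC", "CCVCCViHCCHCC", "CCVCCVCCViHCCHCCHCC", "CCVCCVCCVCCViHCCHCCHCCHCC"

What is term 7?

CCVCCVCCVCCVCCVCCViHCCHCCHCCHCCHCCHCC

Every step adds CCV to the front and HCC to the end of the previous string.
From CCVCCVCCVCCViHCCHCCHCCHCC, 2 further steps: CCVCCVCCVCCViHCCHCCHCCHCC → CCVCCVCCVCCVCCViHCCHCCHCCHCCHCC → (answer).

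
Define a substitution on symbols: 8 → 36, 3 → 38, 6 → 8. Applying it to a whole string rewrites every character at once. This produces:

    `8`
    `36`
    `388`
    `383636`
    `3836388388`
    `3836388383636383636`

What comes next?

Rewriting the 19 symbols of 3836388383636383636 one by one yields 38 36 38 8 38 36 36 38 36 38 8 38 8 38 36 38 8 38 8; concatenated:

383638838363638363883883836388388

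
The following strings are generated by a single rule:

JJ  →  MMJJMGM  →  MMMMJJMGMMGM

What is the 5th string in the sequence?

Each term wraps the previous one in MM on the left and MGM on the right.
From MMMMJJMGMMGM, 2 further steps: MMMMJJMGMMGM → MMMMMMJJMGMMGMMGM → (answer).

MMMMMMMMJJMGMMGMMGMMGM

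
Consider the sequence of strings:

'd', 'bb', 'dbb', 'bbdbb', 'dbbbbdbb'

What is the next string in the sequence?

bbdbbdbbbbdbb

Each term (from the third on) is the two preceding terms concatenated in order: term 3 = d·bb = dbb.
So term 6 is bbdbb·dbbbbdbb.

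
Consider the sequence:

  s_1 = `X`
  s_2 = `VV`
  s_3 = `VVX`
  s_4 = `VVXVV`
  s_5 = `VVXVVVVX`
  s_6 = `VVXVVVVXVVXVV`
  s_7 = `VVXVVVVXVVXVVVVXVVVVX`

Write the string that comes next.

Each term (from the third on) is the previous term followed by the one before it: term 3 = VV·X = VVX.
Continuing: VVXVVVVXVVXVVVVXVVVVX · VVXVVVVXVVXVV gives term 8.

VVXVVVVXVVXVVVVXVVVVXVVXVVVVXVVXVV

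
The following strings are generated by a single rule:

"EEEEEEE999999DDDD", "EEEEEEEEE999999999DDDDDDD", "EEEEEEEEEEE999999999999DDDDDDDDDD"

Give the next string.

EEEEEEEEEEEEE999999999999999DDDDDDDDDDDDD

Term n consists of 2n+3 E's, followed by 3n 9's, followed by 3n-2 D's, where the shown terms are n = 2, 3, 4.
For the next term, n = 5, so the run lengths are 13, 15, 13.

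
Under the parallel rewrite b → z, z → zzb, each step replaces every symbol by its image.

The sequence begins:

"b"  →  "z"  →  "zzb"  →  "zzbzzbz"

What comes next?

zzbzzbzzzbzzbzzzb

Apply φ to zzbzzbz symbol by symbol: z→zzb, z→zzb, b→z, z→zzb, z→zzb, b→z, z→zzb; joined: zzb zzb z zzb zzb z zzb.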